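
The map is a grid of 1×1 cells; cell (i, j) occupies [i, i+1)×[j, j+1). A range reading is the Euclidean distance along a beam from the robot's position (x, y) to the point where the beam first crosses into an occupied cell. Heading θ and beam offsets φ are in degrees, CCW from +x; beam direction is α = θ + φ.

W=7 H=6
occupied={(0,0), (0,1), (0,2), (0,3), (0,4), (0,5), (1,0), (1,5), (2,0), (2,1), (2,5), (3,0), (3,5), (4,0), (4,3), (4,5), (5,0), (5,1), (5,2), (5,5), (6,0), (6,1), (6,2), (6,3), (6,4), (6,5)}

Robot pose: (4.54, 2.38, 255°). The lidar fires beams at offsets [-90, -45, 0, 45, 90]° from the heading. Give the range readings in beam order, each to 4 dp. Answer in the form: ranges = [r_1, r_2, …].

beam 1: φ=-90°, α=165°
  direction (-0.9659, 0.2588); cell (4,2); t to first gridline: x 0.5590, y 2.3955 (then +1.0353 / +3.8637)
    (3,2) via x @ 0.5590
    (2,2) via x @ 1.5943
    (2,3) via y @ 2.3955
    (1,3) via x @ 2.6296
    (0,3) via x @ 3.6649  # hit
  → r_1 = 3.6649
beam 2: φ=-45°, α=210°
  direction (-0.8660, -0.5000); cell (4,2); t to first gridline: x 0.6235, y 0.7600 (then +1.1547 / +2.0000)
    (3,2) via x @ 0.6235
    (3,1) via y @ 0.7600
    (2,1) via x @ 1.7782  # hit
  → r_2 = 1.7782
beam 3: φ=0°, α=255°
  direction (-0.2588, -0.9659); cell (4,2); t to first gridline: x 2.0864, y 0.3934 (then +3.8637 / +1.0353)
    (4,1) via y @ 0.3934
    (4,0) via y @ 1.4287  # hit
  → r_3 = 1.4287
beam 4: φ=45°, α=300°
  direction (0.5000, -0.8660); cell (4,2); t to first gridline: x 0.9200, y 0.4388 (then +2.0000 / +1.1547)
    (4,1) via y @ 0.4388
    (5,1) via x @ 0.9200  # hit
  → r_4 = 0.9200
beam 5: φ=90°, α=345°
  direction (0.9659, -0.2588); cell (4,2); t to first gridline: x 0.4762, y 1.4682 (then +1.0353 / +3.8637)
    (5,2) via x @ 0.4762  # hit
  → r_5 = 0.4762

ranges = [3.6649, 1.7782, 1.4287, 0.9200, 0.4762]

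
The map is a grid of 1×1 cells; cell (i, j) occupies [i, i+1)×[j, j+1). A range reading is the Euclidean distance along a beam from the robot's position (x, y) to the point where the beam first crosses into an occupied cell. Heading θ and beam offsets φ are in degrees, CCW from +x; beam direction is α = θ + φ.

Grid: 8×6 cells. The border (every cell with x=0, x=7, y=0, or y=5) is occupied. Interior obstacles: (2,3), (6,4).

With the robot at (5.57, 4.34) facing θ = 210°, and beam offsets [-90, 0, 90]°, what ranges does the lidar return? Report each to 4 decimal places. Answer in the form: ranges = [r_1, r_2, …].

beam 1: φ=-90°, α=120°
  cosα=-0.5000 sinα=0.8660 | (5,4) | tMaxX 1.1400 tMaxY 0.7621 | tΔX 2.0000 tΔY 1.1547
    t=0.7621 [y] (5,5) — stop
  → r_1 = 0.7621
beam 2: φ=0°, α=210°
  cosα=-0.8660 sinα=-0.5000 | (5,4) | tMaxX 0.6582 tMaxY 0.6800 | tΔX 1.1547 tΔY 2.0000
    t=0.6582 [x] (4,4)
    t=0.6800 [y] (4,3)
    t=1.8129 [x] (3,3)
    t=2.6800 [y] (3,2)
    t=2.9676 [x] (2,2)
    t=4.1223 [x] (1,2)
    t=4.6800 [y] (1,1)
    t=5.2770 [x] (0,1) — stop
  → r_2 = 5.2770
beam 3: φ=90°, α=300°
  cosα=0.5000 sinα=-0.8660 | (5,4) | tMaxX 0.8600 tMaxY 0.3926 | tΔX 2.0000 tΔY 1.1547
    t=0.3926 [y] (5,3)
    t=0.8600 [x] (6,3)
    t=1.5473 [y] (6,2)
    t=2.7020 [y] (6,1)
    t=2.8600 [x] (7,1) — stop
  → r_3 = 2.8600

ranges = [0.7621, 5.2770, 2.8600]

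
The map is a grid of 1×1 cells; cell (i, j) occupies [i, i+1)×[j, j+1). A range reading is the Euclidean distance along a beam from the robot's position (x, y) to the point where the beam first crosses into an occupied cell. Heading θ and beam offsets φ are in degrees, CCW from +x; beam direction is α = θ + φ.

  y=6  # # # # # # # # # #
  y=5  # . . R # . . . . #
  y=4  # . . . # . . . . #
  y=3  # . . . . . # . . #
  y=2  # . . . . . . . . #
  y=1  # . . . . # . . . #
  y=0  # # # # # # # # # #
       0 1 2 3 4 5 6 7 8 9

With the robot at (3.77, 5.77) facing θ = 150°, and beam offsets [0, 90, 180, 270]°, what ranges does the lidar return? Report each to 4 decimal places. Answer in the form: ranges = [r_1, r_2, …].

ranges = [0.4600, 5.5079, 0.2656, 0.2656]

beam 1: φ=0°, α=150°
  direction (-0.8660, 0.5000); cell (3,5); t to first gridline: x 0.8891, y 0.4600 (then +1.1547 / +2.0000)
    (3,6) via y @ 0.4600  # hit
  → r_1 = 0.4600
beam 2: φ=90°, α=240°
  direction (-0.5000, -0.8660); cell (3,5); t to first gridline: x 1.5400, y 0.8891 (then +2.0000 / +1.1547)
    (3,4) via y @ 0.8891
    (2,4) via x @ 1.5400
    (2,3) via y @ 2.0438
    (2,2) via y @ 3.1985
    (1,2) via x @ 3.5400
    (1,1) via y @ 4.3532
    (1,0) via y @ 5.5079  # hit
  → r_2 = 5.5079
beam 3: φ=180°, α=330°
  direction (0.8660, -0.5000); cell (3,5); t to first gridline: x 0.2656, y 1.5400 (then +1.1547 / +2.0000)
    (4,5) via x @ 0.2656  # hit
  → r_3 = 0.2656
beam 4: φ=270°, α=60°
  direction (0.5000, 0.8660); cell (3,5); t to first gridline: x 0.4600, y 0.2656 (then +2.0000 / +1.1547)
    (3,6) via y @ 0.2656  # hit
  → r_4 = 0.2656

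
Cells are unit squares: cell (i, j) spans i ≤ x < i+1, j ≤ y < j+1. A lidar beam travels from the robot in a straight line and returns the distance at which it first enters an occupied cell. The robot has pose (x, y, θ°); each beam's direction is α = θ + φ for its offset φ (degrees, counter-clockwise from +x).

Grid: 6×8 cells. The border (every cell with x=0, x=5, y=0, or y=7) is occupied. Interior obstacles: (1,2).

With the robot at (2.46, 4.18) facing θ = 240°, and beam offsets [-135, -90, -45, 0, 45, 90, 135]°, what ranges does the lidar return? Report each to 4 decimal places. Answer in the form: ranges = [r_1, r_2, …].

beam 1: φ=-135°, α=105°
  dir = (cos 105°, sin 105°) = (-0.2588, 0.9659); from cell (2,4)
  next x-line at t=1.7773, next y-line at t=0.8489; Δt_x=3.8637, Δt_y=1.0353
    y: enter (2,5) at t=0.8489
    x: enter (1,5) at t=1.7773
    y: enter (1,6) at t=1.8842
    y: enter (1,7) at t=2.9195 ← occupied
  → r_1 = 2.9195
beam 2: φ=-90°, α=150°
  dir = (cos 150°, sin 150°) = (-0.8660, 0.5000); from cell (2,4)
  next x-line at t=0.5312, next y-line at t=1.6400; Δt_x=1.1547, Δt_y=2.0000
    x: enter (1,4) at t=0.5312
    y: enter (1,5) at t=1.6400
    x: enter (0,5) at t=1.6859 ← occupied
  → r_2 = 1.6859
beam 3: φ=-45°, α=195°
  dir = (cos 195°, sin 195°) = (-0.9659, -0.2588); from cell (2,4)
  next x-line at t=0.4762, next y-line at t=0.6955; Δt_x=1.0353, Δt_y=3.8637
    x: enter (1,4) at t=0.4762
    y: enter (1,3) at t=0.6955
    x: enter (0,3) at t=1.5115 ← occupied
  → r_3 = 1.5115
beam 4: φ=0°, α=240°
  dir = (cos 240°, sin 240°) = (-0.5000, -0.8660); from cell (2,4)
  next x-line at t=0.9200, next y-line at t=0.2078; Δt_x=2.0000, Δt_y=1.1547
    y: enter (2,3) at t=0.2078
    x: enter (1,3) at t=0.9200
    y: enter (1,2) at t=1.3625 ← occupied
  → r_4 = 1.3625
beam 5: φ=45°, α=285°
  dir = (cos 285°, sin 285°) = (0.2588, -0.9659); from cell (2,4)
  next x-line at t=2.0864, next y-line at t=0.1863; Δt_x=3.8637, Δt_y=1.0353
    y: enter (2,3) at t=0.1863
    y: enter (2,2) at t=1.2216
    x: enter (3,2) at t=2.0864
    y: enter (3,1) at t=2.2569
    y: enter (3,0) at t=3.2922 ← occupied
  → r_5 = 3.2922
beam 6: φ=90°, α=330°
  dir = (cos 330°, sin 330°) = (0.8660, -0.5000); from cell (2,4)
  next x-line at t=0.6235, next y-line at t=0.3600; Δt_x=1.1547, Δt_y=2.0000
    y: enter (2,3) at t=0.3600
    x: enter (3,3) at t=0.6235
    x: enter (4,3) at t=1.7782
    y: enter (4,2) at t=2.3600
    x: enter (5,2) at t=2.9329 ← occupied
  → r_6 = 2.9329
beam 7: φ=135°, α=15°
  dir = (cos 15°, sin 15°) = (0.9659, 0.2588); from cell (2,4)
  next x-line at t=0.5590, next y-line at t=3.1682; Δt_x=1.0353, Δt_y=3.8637
    x: enter (3,4) at t=0.5590
    x: enter (4,4) at t=1.5943
    x: enter (5,4) at t=2.6296 ← occupied
  → r_7 = 2.6296

ranges = [2.9195, 1.6859, 1.5115, 1.3625, 3.2922, 2.9329, 2.6296]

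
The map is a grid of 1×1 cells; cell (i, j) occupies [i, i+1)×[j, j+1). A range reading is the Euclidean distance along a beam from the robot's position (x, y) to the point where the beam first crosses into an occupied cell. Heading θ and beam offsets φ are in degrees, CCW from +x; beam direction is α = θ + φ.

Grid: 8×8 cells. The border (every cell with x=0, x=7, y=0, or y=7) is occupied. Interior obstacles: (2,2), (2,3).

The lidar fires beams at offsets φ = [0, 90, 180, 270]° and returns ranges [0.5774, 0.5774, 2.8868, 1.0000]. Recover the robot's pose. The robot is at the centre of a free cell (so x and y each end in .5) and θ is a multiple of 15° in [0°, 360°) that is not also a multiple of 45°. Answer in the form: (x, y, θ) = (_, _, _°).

Enumerate (i+0.5, j+0.5, θ) over the 34 free cells and 16 admissible headings. For each, cast all 4 beams and compare to the given ranges.
  (4.5, 5.5, 30°): beam 1 = 2.8868 ≠ 0.5774 ✗
  (6.5, 5.5, 240°): beam 1 = 5.1962 ≠ 0.5774 ✗
  (2.5, 5.5, 75°): beam 1 = 1.5529 ≠ 0.5774 ✗
  …
  (1.5, 6.5, 120°): r_1=0.5774, r_2=0.5774, r_3=2.8868, r_4=1.0000 — all match ✓
No second candidate reproduces the full scan.

(x, y, θ) = (1.5, 6.5, 120°)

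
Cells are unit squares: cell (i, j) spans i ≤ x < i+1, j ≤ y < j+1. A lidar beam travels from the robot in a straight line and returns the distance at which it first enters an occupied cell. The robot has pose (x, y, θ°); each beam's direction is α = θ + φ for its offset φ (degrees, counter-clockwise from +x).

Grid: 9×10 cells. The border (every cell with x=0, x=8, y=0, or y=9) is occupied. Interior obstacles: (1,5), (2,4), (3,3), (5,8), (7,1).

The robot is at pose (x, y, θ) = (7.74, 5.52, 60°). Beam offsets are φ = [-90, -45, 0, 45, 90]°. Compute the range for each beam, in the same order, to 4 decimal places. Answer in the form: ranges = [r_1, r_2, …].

beam 1: φ=-90°, α=330°
  dir = (cos 330°, sin 330°) = (0.8660, -0.5000); from cell (7,5)
  next x-line at t=0.3002, next y-line at t=1.0400; Δt_x=1.1547, Δt_y=2.0000
    x: enter (8,5) at t=0.3002 ← occupied
  → r_1 = 0.3002
beam 2: φ=-45°, α=15°
  dir = (cos 15°, sin 15°) = (0.9659, 0.2588); from cell (7,5)
  next x-line at t=0.2692, next y-line at t=1.8546; Δt_x=1.0353, Δt_y=3.8637
    x: enter (8,5) at t=0.2692 ← occupied
  → r_2 = 0.2692
beam 3: φ=0°, α=60°
  dir = (cos 60°, sin 60°) = (0.5000, 0.8660); from cell (7,5)
  next x-line at t=0.5200, next y-line at t=0.5543; Δt_x=2.0000, Δt_y=1.1547
    x: enter (8,5) at t=0.5200 ← occupied
  → r_3 = 0.5200
beam 4: φ=45°, α=105°
  dir = (cos 105°, sin 105°) = (-0.2588, 0.9659); from cell (7,5)
  next x-line at t=2.8591, next y-line at t=0.4969; Δt_x=3.8637, Δt_y=1.0353
    y: enter (7,6) at t=0.4969
    y: enter (7,7) at t=1.5322
    y: enter (7,8) at t=2.5675
    x: enter (6,8) at t=2.8591
    y: enter (6,9) at t=3.6028 ← occupied
  → r_4 = 3.6028
beam 5: φ=90°, α=150°
  dir = (cos 150°, sin 150°) = (-0.8660, 0.5000); from cell (7,5)
  next x-line at t=0.8545, next y-line at t=0.9600; Δt_x=1.1547, Δt_y=2.0000
    x: enter (6,5) at t=0.8545
    y: enter (6,6) at t=0.9600
    x: enter (5,6) at t=2.0092
    y: enter (5,7) at t=2.9600
    x: enter (4,7) at t=3.1639
    x: enter (3,7) at t=4.3186
    y: enter (3,8) at t=4.9600
    x: enter (2,8) at t=5.4733
    x: enter (1,8) at t=6.6280
    y: enter (1,9) at t=6.9600 ← occupied
  → r_5 = 6.9600

ranges = [0.3002, 0.2692, 0.5200, 3.6028, 6.9600]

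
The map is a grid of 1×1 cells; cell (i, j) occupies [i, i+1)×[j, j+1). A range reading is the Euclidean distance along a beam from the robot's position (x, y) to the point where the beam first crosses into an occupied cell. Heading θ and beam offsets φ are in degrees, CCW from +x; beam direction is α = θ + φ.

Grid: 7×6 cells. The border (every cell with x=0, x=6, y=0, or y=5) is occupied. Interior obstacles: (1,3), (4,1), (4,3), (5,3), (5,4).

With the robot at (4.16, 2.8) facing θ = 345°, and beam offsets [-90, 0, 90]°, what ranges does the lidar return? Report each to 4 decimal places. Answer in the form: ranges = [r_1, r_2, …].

beam 1: φ=-90°, α=255°
  dir = (cos 255°, sin 255°) = (-0.2588, -0.9659); from cell (4,2)
  next x-line at t=0.6182, next y-line at t=0.8282; Δt_x=3.8637, Δt_y=1.0353
    x: enter (3,2) at t=0.6182
    y: enter (3,1) at t=0.8282
    y: enter (3,0) at t=1.8635 ← occupied
  → r_1 = 1.8635
beam 2: φ=0°, α=345°
  dir = (cos 345°, sin 345°) = (0.9659, -0.2588); from cell (4,2)
  next x-line at t=0.8696, next y-line at t=3.0910; Δt_x=1.0353, Δt_y=3.8637
    x: enter (5,2) at t=0.8696
    x: enter (6,2) at t=1.9049 ← occupied
  → r_2 = 1.9049
beam 3: φ=90°, α=75°
  dir = (cos 75°, sin 75°) = (0.2588, 0.9659); from cell (4,2)
  next x-line at t=3.2455, next y-line at t=0.2071; Δt_x=3.8637, Δt_y=1.0353
    y: enter (4,3) at t=0.2071 ← occupied
  → r_3 = 0.2071

ranges = [1.8635, 1.9049, 0.2071]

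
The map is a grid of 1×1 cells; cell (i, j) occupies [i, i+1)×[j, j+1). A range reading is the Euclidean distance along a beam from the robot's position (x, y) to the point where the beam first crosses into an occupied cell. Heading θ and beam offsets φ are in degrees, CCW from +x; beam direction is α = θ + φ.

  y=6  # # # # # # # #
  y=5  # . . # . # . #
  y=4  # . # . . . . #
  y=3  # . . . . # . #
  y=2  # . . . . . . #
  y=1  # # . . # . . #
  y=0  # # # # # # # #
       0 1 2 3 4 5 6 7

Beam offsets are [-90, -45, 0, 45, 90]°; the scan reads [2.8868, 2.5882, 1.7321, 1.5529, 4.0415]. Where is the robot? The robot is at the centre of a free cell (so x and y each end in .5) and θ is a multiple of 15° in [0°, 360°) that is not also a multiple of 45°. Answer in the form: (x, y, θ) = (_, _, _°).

(x, y, θ) = (3.5, 3.5, 300°)

The pose lattice has 24·16 = 384 candidates. Test each by forward raycasting.
  (4.5, 5.5, 30°): beam 1 = 1.7321 ≠ 2.8868 ✗
  (1.5, 4.5, 105°): beam 1 = 0.5176 ≠ 2.8868 ✗
  (4.5, 5.5, 120°): beam 1 = 0.5774 ≠ 2.8868 ✗
  (3.5, 1.5, 210°): beam 2 = 1.5529 ≠ 2.5882 ✗
  (4.5, 4.5, 240°): beam 1 = 1.0000 ≠ 2.8868 ✗
  …
  (3.5, 3.5, 300°): r_1=2.8868, r_2=2.5882, r_3=1.7321, r_4=1.5529, r_5=4.0415 — all match ✓
No second candidate reproduces the full scan.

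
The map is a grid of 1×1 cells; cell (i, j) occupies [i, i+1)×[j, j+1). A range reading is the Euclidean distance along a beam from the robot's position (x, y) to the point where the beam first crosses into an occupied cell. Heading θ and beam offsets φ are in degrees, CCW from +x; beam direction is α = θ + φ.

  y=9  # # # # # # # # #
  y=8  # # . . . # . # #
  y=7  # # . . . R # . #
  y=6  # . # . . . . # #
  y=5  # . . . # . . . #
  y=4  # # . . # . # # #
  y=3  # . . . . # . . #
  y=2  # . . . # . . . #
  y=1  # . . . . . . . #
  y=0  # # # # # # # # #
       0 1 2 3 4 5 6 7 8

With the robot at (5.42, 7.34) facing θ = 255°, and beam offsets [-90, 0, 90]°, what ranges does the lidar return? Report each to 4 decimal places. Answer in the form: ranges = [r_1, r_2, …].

beam 1: φ=-90°, α=165°
  cosα=-0.9659 sinα=0.2588 | (5,7) | tMaxX 0.4348 tMaxY 2.5500 | tΔX 1.0353 tΔY 3.8637
    t=0.4348 [x] (4,7)
    t=1.4701 [x] (3,7)
    t=2.5054 [x] (2,7)
    t=2.5500 [y] (2,8)
    t=3.5406 [x] (1,8) — stop
  → r_1 = 3.5406
beam 2: φ=0°, α=255°
  cosα=-0.2588 sinα=-0.9659 | (5,7) | tMaxX 1.6228 tMaxY 0.3520 | tΔX 3.8637 tΔY 1.0353
    t=0.3520 [y] (5,6)
    t=1.3873 [y] (5,5)
    t=1.6228 [x] (4,5) — stop
  → r_2 = 1.6228
beam 3: φ=90°, α=345°
  cosα=0.9659 sinα=-0.2588 | (5,7) | tMaxX 0.6005 tMaxY 1.3137 | tΔX 1.0353 tΔY 3.8637
    t=0.6005 [x] (6,7) — stop
  → r_3 = 0.6005

ranges = [3.5406, 1.6228, 0.6005]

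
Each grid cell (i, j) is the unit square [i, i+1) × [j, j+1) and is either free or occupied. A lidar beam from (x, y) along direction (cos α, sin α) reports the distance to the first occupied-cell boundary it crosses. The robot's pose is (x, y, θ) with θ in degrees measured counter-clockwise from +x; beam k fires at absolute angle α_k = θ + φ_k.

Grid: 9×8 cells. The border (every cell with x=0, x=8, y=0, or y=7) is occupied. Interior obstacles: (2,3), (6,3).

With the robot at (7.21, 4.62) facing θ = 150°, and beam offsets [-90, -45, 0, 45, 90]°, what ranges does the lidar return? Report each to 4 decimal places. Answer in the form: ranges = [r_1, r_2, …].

ranges = [1.5800, 2.4640, 4.7600, 4.3585, 0.7159]

beam 1: φ=-90°, α=60°
  direction (0.5000, 0.8660); cell (7,4); t to first gridline: x 1.5800, y 0.4388 (then +2.0000 / +1.1547)
    (7,5) via y @ 0.4388
    (8,5) via x @ 1.5800  # hit
  → r_1 = 1.5800
beam 2: φ=-45°, α=105°
  direction (-0.2588, 0.9659); cell (7,4); t to first gridline: x 0.8114, y 0.3934 (then +3.8637 / +1.0353)
    (7,5) via y @ 0.3934
    (6,5) via x @ 0.8114
    (6,6) via y @ 1.4287
    (6,7) via y @ 2.4640  # hit
  → r_2 = 2.4640
beam 3: φ=0°, α=150°
  direction (-0.8660, 0.5000); cell (7,4); t to first gridline: x 0.2425, y 0.7600 (then +1.1547 / +2.0000)
    (6,4) via x @ 0.2425
    (6,5) via y @ 0.7600
    (5,5) via x @ 1.3972
    (4,5) via x @ 2.5519
    (4,6) via y @ 2.7600
    (3,6) via x @ 3.7066
    (3,7) via y @ 4.7600  # hit
  → r_3 = 4.7600
beam 4: φ=45°, α=195°
  direction (-0.9659, -0.2588); cell (7,4); t to first gridline: x 0.2174, y 2.3955 (then +1.0353 / +3.8637)
    (6,4) via x @ 0.2174
    (5,4) via x @ 1.2527
    (4,4) via x @ 2.2880
    (4,3) via y @ 2.3955
    (3,3) via x @ 3.3232
    (2,3) via x @ 4.3585  # hit
  → r_4 = 4.3585
beam 5: φ=90°, α=240°
  direction (-0.5000, -0.8660); cell (7,4); t to first gridline: x 0.4200, y 0.7159 (then +2.0000 / +1.1547)
    (6,4) via x @ 0.4200
    (6,3) via y @ 0.7159  # hit
  → r_5 = 0.7159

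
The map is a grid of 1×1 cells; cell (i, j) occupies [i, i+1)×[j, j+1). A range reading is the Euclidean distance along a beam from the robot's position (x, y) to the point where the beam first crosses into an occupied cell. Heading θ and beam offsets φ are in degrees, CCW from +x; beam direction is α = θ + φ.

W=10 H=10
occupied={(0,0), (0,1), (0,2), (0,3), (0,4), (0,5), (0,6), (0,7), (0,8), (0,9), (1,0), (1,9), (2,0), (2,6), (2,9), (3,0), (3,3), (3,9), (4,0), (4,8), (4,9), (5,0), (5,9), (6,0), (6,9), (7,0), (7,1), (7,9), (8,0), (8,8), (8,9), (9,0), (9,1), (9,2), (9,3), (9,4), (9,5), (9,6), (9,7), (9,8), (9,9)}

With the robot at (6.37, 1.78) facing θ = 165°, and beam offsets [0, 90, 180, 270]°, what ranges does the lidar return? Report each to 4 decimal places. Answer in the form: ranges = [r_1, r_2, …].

beam 1: φ=0°, α=165°
  dir = (cos 165°, sin 165°) = (-0.9659, 0.2588); from cell (6,1)
  next x-line at t=0.3831, next y-line at t=0.8500; Δt_x=1.0353, Δt_y=3.8637
    x: enter (5,1) at t=0.3831
    y: enter (5,2) at t=0.8500
    x: enter (4,2) at t=1.4183
    x: enter (3,2) at t=2.4536
    x: enter (2,2) at t=3.4889
    x: enter (1,2) at t=4.5242
    y: enter (1,3) at t=4.7137
    x: enter (0,3) at t=5.5594 ← occupied
  → r_1 = 5.5594
beam 2: φ=90°, α=255°
  dir = (cos 255°, sin 255°) = (-0.2588, -0.9659); from cell (6,1)
  next x-line at t=1.4296, next y-line at t=0.8075; Δt_x=3.8637, Δt_y=1.0353
    y: enter (6,0) at t=0.8075 ← occupied
  → r_2 = 0.8075
beam 3: φ=180°, α=345°
  dir = (cos 345°, sin 345°) = (0.9659, -0.2588); from cell (6,1)
  next x-line at t=0.6522, next y-line at t=3.0137; Δt_x=1.0353, Δt_y=3.8637
    x: enter (7,1) at t=0.6522 ← occupied
  → r_3 = 0.6522
beam 4: φ=270°, α=75°
  dir = (cos 75°, sin 75°) = (0.2588, 0.9659); from cell (6,1)
  next x-line at t=2.4341, next y-line at t=0.2278; Δt_x=3.8637, Δt_y=1.0353
    y: enter (6,2) at t=0.2278
    y: enter (6,3) at t=1.2630
    y: enter (6,4) at t=2.2983
    x: enter (7,4) at t=2.4341
    y: enter (7,5) at t=3.3336
    y: enter (7,6) at t=4.3689
    y: enter (7,7) at t=5.4041
    x: enter (8,7) at t=6.2978
    y: enter (8,8) at t=6.4394 ← occupied
  → r_4 = 6.4394

ranges = [5.5594, 0.8075, 0.6522, 6.4394]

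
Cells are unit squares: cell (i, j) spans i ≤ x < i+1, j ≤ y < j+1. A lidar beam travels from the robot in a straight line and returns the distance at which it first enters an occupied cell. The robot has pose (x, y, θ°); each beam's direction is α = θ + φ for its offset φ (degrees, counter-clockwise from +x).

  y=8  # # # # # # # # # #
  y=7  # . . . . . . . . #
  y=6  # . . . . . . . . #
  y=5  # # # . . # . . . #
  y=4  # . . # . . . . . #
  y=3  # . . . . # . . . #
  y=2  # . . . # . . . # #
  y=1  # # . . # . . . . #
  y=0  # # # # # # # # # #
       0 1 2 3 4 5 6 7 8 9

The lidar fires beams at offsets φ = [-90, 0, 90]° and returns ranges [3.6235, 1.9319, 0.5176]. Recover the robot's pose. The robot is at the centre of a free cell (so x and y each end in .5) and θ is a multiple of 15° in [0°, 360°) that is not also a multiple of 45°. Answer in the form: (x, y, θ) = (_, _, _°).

Candidates: 47 free-cell centres × 16 headings = 752 poses. Raycast each; keep the one whose scan matches to 4 dp.
  (3.5, 7.5, 60°): beam 1 = 6.3509 ≠ 3.6235 ✗
  (3.5, 5.5, 345°): beam 1 = 0.5176 ≠ 3.6235 ✗
  (6.5, 3.5, 345°): beam 1 = 2.5882 ≠ 3.6235 ✗
  …
  (1.5, 2.5, 105°): r_1=3.6235, r_2=1.9319, r_3=0.5176 — all match ✓
Only this pose fits every beam.

(x, y, θ) = (1.5, 2.5, 105°)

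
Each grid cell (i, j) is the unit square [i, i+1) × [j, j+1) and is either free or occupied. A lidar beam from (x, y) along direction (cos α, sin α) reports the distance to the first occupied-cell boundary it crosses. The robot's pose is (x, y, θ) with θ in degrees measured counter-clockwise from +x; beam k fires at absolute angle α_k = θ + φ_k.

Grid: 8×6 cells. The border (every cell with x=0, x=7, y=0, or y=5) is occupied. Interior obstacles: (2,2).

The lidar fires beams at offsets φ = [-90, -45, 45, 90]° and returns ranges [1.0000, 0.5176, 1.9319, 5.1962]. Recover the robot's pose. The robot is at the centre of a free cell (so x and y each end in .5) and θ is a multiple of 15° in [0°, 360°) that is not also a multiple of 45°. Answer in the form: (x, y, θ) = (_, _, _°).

(x, y, θ) = (2.5, 1.5, 300°)

The pose lattice has 23·16 = 368 candidates. Test each by forward raycasting.
  (6.5, 4.5, 210°): beam 1 = 0.5774 ≠ 1.0000 ✗
  (1.5, 1.5, 60°): beam 2 = 5.6940 ≠ 0.5176 ✗
  (5.5, 2.5, 60°): beam 1 = 1.7321 ≠ 1.0000 ✗
  (5.5, 2.5, 75°): beam 1 = 1.5529 ≠ 1.0000 ✗
  …
  (2.5, 1.5, 300°): r_1=1.0000, r_2=0.5176, r_3=1.9319, r_4=5.1962 — all match ✓
Unique over the lattice → pose = (2.5, 1.5, 300°).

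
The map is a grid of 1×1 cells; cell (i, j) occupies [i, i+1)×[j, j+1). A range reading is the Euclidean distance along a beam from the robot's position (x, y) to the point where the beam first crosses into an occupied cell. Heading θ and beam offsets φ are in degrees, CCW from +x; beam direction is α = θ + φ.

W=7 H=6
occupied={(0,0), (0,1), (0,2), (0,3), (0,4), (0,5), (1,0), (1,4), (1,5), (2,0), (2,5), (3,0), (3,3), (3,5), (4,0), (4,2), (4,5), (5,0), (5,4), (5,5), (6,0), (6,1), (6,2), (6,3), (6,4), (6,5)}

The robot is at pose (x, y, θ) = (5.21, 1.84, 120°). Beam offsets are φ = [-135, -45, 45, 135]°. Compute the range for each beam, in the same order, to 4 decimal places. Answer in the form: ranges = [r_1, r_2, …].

beam 1: φ=-135°, α=345°
  dir = (cos 345°, sin 345°) = (0.9659, -0.2588); from cell (5,1)
  next x-line at t=0.8179, next y-line at t=3.2455; Δt_x=1.0353, Δt_y=3.8637
    x: enter (6,1) at t=0.8179 ← occupied
  → r_1 = 0.8179
beam 2: φ=-45°, α=75°
  dir = (cos 75°, sin 75°) = (0.2588, 0.9659); from cell (5,1)
  next x-line at t=3.0523, next y-line at t=0.1656; Δt_x=3.8637, Δt_y=1.0353
    y: enter (5,2) at t=0.1656
    y: enter (5,3) at t=1.2009
    y: enter (5,4) at t=2.2362 ← occupied
  → r_2 = 2.2362
beam 3: φ=45°, α=165°
  dir = (cos 165°, sin 165°) = (-0.9659, 0.2588); from cell (5,1)
  next x-line at t=0.2174, next y-line at t=0.6182; Δt_x=1.0353, Δt_y=3.8637
    x: enter (4,1) at t=0.2174
    y: enter (4,2) at t=0.6182 ← occupied
  → r_3 = 0.6182
beam 4: φ=135°, α=255°
  dir = (cos 255°, sin 255°) = (-0.2588, -0.9659); from cell (5,1)
  next x-line at t=0.8114, next y-line at t=0.8696; Δt_x=3.8637, Δt_y=1.0353
    x: enter (4,1) at t=0.8114
    y: enter (4,0) at t=0.8696 ← occupied
  → r_4 = 0.8696

ranges = [0.8179, 2.2362, 0.6182, 0.8696]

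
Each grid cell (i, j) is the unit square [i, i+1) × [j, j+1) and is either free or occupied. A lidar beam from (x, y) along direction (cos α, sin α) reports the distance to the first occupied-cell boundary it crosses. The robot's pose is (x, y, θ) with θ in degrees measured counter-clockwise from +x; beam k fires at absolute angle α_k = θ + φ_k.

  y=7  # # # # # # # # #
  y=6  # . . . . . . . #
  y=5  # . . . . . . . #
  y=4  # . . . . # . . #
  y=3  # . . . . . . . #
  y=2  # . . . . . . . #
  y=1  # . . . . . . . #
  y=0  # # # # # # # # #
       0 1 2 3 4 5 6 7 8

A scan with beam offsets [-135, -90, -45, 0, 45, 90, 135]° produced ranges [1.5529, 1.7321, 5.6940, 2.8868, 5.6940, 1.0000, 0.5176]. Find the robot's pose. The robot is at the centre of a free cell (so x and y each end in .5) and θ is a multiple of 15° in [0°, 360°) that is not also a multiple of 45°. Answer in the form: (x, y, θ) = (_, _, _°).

(x, y, θ) = (6.5, 1.5, 120°)

Enumerate (i+0.5, j+0.5, θ) over the 41 free cells and 16 admissible headings. For each, cast all 7 beams and compare to the given ranges.
  (7.5, 5.5, 165°): beam 1 = 0.5774 ≠ 1.5529 ✗
  (4.5, 4.5, 75°): beam 1 = 4.0415 ≠ 1.5529 ✗
  (4.5, 2.5, 330°): beam 1 = 3.6235 ≠ 1.5529 ✗
  (3.5, 1.5, 165°): beam 1 = 5.1962 ≠ 1.5529 ✗
  …
  (6.5, 1.5, 120°): r_1=1.5529, r_2=1.7321, r_3=5.6940, r_4=2.8868, r_5=5.6940, r_6=1.0000, r_7=0.5176 — all match ✓
Unique over the lattice → pose = (6.5, 1.5, 120°).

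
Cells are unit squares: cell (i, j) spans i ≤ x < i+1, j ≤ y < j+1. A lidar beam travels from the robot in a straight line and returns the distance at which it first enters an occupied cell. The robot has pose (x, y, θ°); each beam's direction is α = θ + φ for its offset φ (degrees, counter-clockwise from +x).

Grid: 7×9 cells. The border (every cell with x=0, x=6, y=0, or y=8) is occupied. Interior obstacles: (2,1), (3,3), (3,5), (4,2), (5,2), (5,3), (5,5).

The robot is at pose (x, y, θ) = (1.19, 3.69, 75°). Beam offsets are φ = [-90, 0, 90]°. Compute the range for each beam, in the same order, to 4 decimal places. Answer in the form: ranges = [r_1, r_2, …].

ranges = [1.8738, 4.4620, 0.1967]

beam 1: φ=-90°, α=345°
  dir = (cos 345°, sin 345°) = (0.9659, -0.2588); from cell (1,3)
  next x-line at t=0.8386, next y-line at t=2.6660; Δt_x=1.0353, Δt_y=3.8637
    x: enter (2,3) at t=0.8386
    x: enter (3,3) at t=1.8738 ← occupied
  → r_1 = 1.8738
beam 2: φ=0°, α=75°
  dir = (cos 75°, sin 75°) = (0.2588, 0.9659); from cell (1,3)
  next x-line at t=3.1296, next y-line at t=0.3209; Δt_x=3.8637, Δt_y=1.0353
    y: enter (1,4) at t=0.3209
    y: enter (1,5) at t=1.3562
    y: enter (1,6) at t=2.3915
    x: enter (2,6) at t=3.1296
    y: enter (2,7) at t=3.4268
    y: enter (2,8) at t=4.4620 ← occupied
  → r_2 = 4.4620
beam 3: φ=90°, α=165°
  dir = (cos 165°, sin 165°) = (-0.9659, 0.2588); from cell (1,3)
  next x-line at t=0.1967, next y-line at t=1.1977; Δt_x=1.0353, Δt_y=3.8637
    x: enter (0,3) at t=0.1967 ← occupied
  → r_3 = 0.1967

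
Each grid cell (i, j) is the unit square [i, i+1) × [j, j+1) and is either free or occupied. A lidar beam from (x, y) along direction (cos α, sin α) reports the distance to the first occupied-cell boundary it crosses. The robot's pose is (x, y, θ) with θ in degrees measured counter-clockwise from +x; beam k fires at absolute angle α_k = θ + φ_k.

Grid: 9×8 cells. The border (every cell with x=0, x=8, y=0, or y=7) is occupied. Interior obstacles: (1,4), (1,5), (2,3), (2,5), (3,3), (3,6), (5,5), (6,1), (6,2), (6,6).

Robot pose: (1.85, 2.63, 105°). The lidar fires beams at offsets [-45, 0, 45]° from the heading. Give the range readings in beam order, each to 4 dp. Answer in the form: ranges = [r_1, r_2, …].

ranges = [0.4272, 1.4183, 0.9815]

beam 1: φ=-45°, α=60°
  direction (0.5000, 0.8660); cell (1,2); t to first gridline: x 0.3000, y 0.4272 (then +2.0000 / +1.1547)
    (2,2) via x @ 0.3000
    (2,3) via y @ 0.4272  # hit
  → r_1 = 0.4272
beam 2: φ=0°, α=105°
  direction (-0.2588, 0.9659); cell (1,2); t to first gridline: x 3.2841, y 0.3831 (then +3.8637 / +1.0353)
    (1,3) via y @ 0.3831
    (1,4) via y @ 1.4183  # hit
  → r_2 = 1.4183
beam 3: φ=45°, α=150°
  direction (-0.8660, 0.5000); cell (1,2); t to first gridline: x 0.9815, y 0.7400 (then +1.1547 / +2.0000)
    (1,3) via y @ 0.7400
    (0,3) via x @ 0.9815  # hit
  → r_3 = 0.9815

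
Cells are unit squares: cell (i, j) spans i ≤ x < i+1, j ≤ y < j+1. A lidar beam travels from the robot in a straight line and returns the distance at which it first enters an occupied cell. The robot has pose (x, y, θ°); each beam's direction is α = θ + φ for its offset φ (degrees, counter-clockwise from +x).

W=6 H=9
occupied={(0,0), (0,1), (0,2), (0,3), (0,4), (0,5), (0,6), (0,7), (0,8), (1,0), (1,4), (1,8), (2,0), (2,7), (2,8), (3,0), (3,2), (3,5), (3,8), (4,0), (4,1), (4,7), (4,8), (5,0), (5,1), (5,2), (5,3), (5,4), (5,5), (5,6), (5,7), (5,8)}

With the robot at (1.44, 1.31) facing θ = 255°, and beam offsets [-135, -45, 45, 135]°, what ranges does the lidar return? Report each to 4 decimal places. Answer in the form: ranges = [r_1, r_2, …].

ranges = [0.8800, 0.5081, 0.3580, 1.8013]

beam 1: φ=-135°, α=120°
  dir = (cos 120°, sin 120°) = (-0.5000, 0.8660); from cell (1,1)
  next x-line at t=0.8800, next y-line at t=0.7967; Δt_x=2.0000, Δt_y=1.1547
    y: enter (1,2) at t=0.7967
    x: enter (0,2) at t=0.8800 ← occupied
  → r_1 = 0.8800
beam 2: φ=-45°, α=210°
  dir = (cos 210°, sin 210°) = (-0.8660, -0.5000); from cell (1,1)
  next x-line at t=0.5081, next y-line at t=0.6200; Δt_x=1.1547, Δt_y=2.0000
    x: enter (0,1) at t=0.5081 ← occupied
  → r_2 = 0.5081
beam 3: φ=45°, α=300°
  dir = (cos 300°, sin 300°) = (0.5000, -0.8660); from cell (1,1)
  next x-line at t=1.1200, next y-line at t=0.3580; Δt_x=2.0000, Δt_y=1.1547
    y: enter (1,0) at t=0.3580 ← occupied
  → r_3 = 0.3580
beam 4: φ=135°, α=30°
  dir = (cos 30°, sin 30°) = (0.8660, 0.5000); from cell (1,1)
  next x-line at t=0.6466, next y-line at t=1.3800; Δt_x=1.1547, Δt_y=2.0000
    x: enter (2,1) at t=0.6466
    y: enter (2,2) at t=1.3800
    x: enter (3,2) at t=1.8013 ← occupied
  → r_4 = 1.8013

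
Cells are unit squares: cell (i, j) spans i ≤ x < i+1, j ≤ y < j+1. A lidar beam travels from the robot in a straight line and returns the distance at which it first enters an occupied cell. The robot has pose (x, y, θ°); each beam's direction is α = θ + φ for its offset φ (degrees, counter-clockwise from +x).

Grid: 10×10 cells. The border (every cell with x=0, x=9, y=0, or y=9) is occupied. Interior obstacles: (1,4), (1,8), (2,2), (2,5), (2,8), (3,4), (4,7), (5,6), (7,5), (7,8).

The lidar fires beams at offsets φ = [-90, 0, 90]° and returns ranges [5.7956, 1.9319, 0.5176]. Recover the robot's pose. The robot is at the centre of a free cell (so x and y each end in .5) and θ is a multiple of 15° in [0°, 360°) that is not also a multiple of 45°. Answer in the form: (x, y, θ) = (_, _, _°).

Enumerate (i+0.5, j+0.5, θ) over the 54 free cells and 16 admissible headings. For each, cast all 3 beams and compare to the given ranges.
  (4.5, 8.5, 330°): beam 1 = 0.5774 ≠ 5.7956 ✗
  (4.5, 8.5, 75°): beam 1 = 4.6587 ≠ 5.7956 ✗
  (4.5, 4.5, 15°): beam 1 = 3.6235 ≠ 5.7956 ✗
  (6.5, 2.5, 330°): beam 1 = 1.7321 ≠ 5.7956 ✗
  …
  (8.5, 4.5, 285°): r_1=5.7956, r_2=1.9319, r_3=0.5176 — all match ✓
No second candidate reproduces the full scan.

(x, y, θ) = (8.5, 4.5, 285°)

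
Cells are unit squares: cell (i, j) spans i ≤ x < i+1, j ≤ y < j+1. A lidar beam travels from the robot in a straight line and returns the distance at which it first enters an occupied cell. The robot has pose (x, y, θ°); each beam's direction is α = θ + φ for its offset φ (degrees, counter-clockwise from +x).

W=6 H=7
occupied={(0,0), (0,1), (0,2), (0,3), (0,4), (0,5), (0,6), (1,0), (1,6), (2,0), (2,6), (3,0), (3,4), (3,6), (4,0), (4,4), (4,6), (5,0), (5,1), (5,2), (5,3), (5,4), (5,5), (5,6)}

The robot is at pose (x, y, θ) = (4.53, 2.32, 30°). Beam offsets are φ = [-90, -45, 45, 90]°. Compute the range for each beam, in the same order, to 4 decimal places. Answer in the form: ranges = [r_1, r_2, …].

beam 1: φ=-90°, α=300°
  direction (0.5000, -0.8660); cell (4,2); t to first gridline: x 0.9400, y 0.3695 (then +2.0000 / +1.1547)
    (4,1) via y @ 0.3695
    (5,1) via x @ 0.9400  # hit
  → r_1 = 0.9400
beam 2: φ=-45°, α=345°
  direction (0.9659, -0.2588); cell (4,2); t to first gridline: x 0.4866, y 1.2364 (then +1.0353 / +3.8637)
    (5,2) via x @ 0.4866  # hit
  → r_2 = 0.4866
beam 3: φ=45°, α=75°
  direction (0.2588, 0.9659); cell (4,2); t to first gridline: x 1.8159, y 0.7040 (then +3.8637 / +1.0353)
    (4,3) via y @ 0.7040
    (4,4) via y @ 1.7393  # hit
  → r_3 = 1.7393
beam 4: φ=90°, α=120°
  direction (-0.5000, 0.8660); cell (4,2); t to first gridline: x 1.0600, y 0.7852 (then +2.0000 / +1.1547)
    (4,3) via y @ 0.7852
    (3,3) via x @ 1.0600
    (3,4) via y @ 1.9399  # hit
  → r_4 = 1.9399

ranges = [0.9400, 0.4866, 1.7393, 1.9399]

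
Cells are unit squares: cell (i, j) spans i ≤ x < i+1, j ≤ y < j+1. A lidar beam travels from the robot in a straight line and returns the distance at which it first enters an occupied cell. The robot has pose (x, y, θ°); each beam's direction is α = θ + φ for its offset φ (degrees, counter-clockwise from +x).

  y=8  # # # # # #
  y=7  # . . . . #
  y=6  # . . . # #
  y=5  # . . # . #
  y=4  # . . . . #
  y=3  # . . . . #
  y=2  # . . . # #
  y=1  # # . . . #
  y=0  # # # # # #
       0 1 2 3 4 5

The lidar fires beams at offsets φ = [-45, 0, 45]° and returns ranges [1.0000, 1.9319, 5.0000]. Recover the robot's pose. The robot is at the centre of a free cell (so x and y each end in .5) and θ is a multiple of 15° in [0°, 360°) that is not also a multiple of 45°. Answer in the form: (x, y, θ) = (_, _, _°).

The pose lattice has 24·16 = 384 candidates. Test each by forward raycasting.
  (4.5, 4.5, 150°): beam 1 = 1.5529 ≠ 1.0000 ✗
  (2.5, 4.5, 120°): beam 1 = 3.6235 ≠ 1.0000 ✗
  (2.5, 6.5, 165°): beam 1 = 1.7321 ≠ 1.0000 ✗
  (2.5, 1.5, 150°): beam 1 = 5.7956 ≠ 1.0000 ✗
  …
  (2.5, 1.5, 15°): r_1=1.0000, r_2=1.9319, r_3=5.0000 — all match ✓
No second candidate reproduces the full scan.

(x, y, θ) = (2.5, 1.5, 15°)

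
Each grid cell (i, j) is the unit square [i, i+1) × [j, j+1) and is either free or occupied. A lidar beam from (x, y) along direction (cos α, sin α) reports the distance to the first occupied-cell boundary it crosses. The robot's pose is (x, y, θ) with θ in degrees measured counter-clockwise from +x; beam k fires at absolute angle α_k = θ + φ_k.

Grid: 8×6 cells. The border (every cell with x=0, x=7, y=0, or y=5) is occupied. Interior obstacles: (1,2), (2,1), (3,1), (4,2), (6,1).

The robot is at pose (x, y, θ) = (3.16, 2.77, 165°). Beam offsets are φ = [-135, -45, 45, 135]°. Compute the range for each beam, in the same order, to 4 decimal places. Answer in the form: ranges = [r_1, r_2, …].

beam 1: φ=-135°, α=30°
  cosα=0.8660 sinα=0.5000 | (3,2) | tMaxX 0.9699 tMaxY 0.4600 | tΔX 1.1547 tΔY 2.0000
    t=0.4600 [y] (3,3)
    t=0.9699 [x] (4,3)
    t=2.1246 [x] (5,3)
    t=2.4600 [y] (5,4)
    t=3.2793 [x] (6,4)
    t=4.4341 [x] (7,4) — stop
  → r_1 = 4.4341
beam 2: φ=-45°, α=120°
  cosα=-0.5000 sinα=0.8660 | (3,2) | tMaxX 0.3200 tMaxY 0.2656 | tΔX 2.0000 tΔY 1.1547
    t=0.2656 [y] (3,3)
    t=0.3200 [x] (2,3)
    t=1.4203 [y] (2,4)
    t=2.3200 [x] (1,4)
    t=2.5750 [y] (1,5) — stop
  → r_2 = 2.5750
beam 3: φ=45°, α=210°
  cosα=-0.8660 sinα=-0.5000 | (3,2) | tMaxX 0.1848 tMaxY 1.5400 | tΔX 1.1547 tΔY 2.0000
    t=0.1848 [x] (2,2)
    t=1.3395 [x] (1,2) — stop
  → r_3 = 1.3395
beam 4: φ=135°, α=300°
  cosα=0.5000 sinα=-0.8660 | (3,2) | tMaxX 1.6800 tMaxY 0.8891 | tΔX 2.0000 tΔY 1.1547
    t=0.8891 [y] (3,1) — stop
  → r_4 = 0.8891

ranges = [4.4341, 2.5750, 1.3395, 0.8891]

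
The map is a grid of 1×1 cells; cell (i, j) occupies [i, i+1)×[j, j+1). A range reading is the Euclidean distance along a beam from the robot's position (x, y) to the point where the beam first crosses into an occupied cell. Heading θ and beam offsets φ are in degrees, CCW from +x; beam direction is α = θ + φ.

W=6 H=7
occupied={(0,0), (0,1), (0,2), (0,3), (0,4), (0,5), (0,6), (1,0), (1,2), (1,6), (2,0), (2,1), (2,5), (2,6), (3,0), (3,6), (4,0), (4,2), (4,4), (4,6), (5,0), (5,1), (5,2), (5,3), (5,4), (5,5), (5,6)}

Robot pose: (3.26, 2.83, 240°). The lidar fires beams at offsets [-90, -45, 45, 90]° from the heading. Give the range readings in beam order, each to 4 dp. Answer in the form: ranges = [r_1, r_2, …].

beam 1: φ=-90°, α=150°
  direction (-0.8660, 0.5000); cell (3,2); t to first gridline: x 0.3002, y 0.3400 (then +1.1547 / +2.0000)
    (2,2) via x @ 0.3002
    (2,3) via y @ 0.3400
    (1,3) via x @ 1.4549
    (1,4) via y @ 2.3400
    (0,4) via x @ 2.6096  # hit
  → r_1 = 2.6096
beam 2: φ=-45°, α=195°
  direction (-0.9659, -0.2588); cell (3,2); t to first gridline: x 0.2692, y 3.2069 (then +1.0353 / +3.8637)
    (2,2) via x @ 0.2692
    (1,2) via x @ 1.3044  # hit
  → r_2 = 1.3044
beam 3: φ=45°, α=285°
  direction (0.2588, -0.9659); cell (3,2); t to first gridline: x 2.8591, y 0.8593 (then +3.8637 / +1.0353)
    (3,1) via y @ 0.8593
    (3,0) via y @ 1.8946  # hit
  → r_3 = 1.8946
beam 4: φ=90°, α=330°
  direction (0.8660, -0.5000); cell (3,2); t to first gridline: x 0.8545, y 1.6600 (then +1.1547 / +2.0000)
    (4,2) via x @ 0.8545  # hit
  → r_4 = 0.8545

ranges = [2.6096, 1.3044, 1.8946, 0.8545]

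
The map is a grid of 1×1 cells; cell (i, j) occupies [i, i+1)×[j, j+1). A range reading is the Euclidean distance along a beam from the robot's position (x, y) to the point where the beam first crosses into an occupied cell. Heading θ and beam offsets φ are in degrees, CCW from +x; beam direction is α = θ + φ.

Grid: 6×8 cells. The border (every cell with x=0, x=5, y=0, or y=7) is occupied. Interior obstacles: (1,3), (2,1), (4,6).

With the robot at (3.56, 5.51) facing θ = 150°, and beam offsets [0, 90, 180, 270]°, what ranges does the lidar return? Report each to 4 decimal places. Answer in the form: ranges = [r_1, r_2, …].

beam 1: φ=0°, α=150°
  dir = (cos 150°, sin 150°) = (-0.8660, 0.5000); from cell (3,5)
  next x-line at t=0.6466, next y-line at t=0.9800; Δt_x=1.1547, Δt_y=2.0000
    x: enter (2,5) at t=0.6466
    y: enter (2,6) at t=0.9800
    x: enter (1,6) at t=1.8013
    x: enter (0,6) at t=2.9560 ← occupied
  → r_1 = 2.9560
beam 2: φ=90°, α=240°
  dir = (cos 240°, sin 240°) = (-0.5000, -0.8660); from cell (3,5)
  next x-line at t=1.1200, next y-line at t=0.5889; Δt_x=2.0000, Δt_y=1.1547
    y: enter (3,4) at t=0.5889
    x: enter (2,4) at t=1.1200
    y: enter (2,3) at t=1.7436
    y: enter (2,2) at t=2.8983
    x: enter (1,2) at t=3.1200
    y: enter (1,1) at t=4.0530
    x: enter (0,1) at t=5.1200 ← occupied
  → r_2 = 5.1200
beam 3: φ=180°, α=330°
  dir = (cos 330°, sin 330°) = (0.8660, -0.5000); from cell (3,5)
  next x-line at t=0.5081, next y-line at t=1.0200; Δt_x=1.1547, Δt_y=2.0000
    x: enter (4,5) at t=0.5081
    y: enter (4,4) at t=1.0200
    x: enter (5,4) at t=1.6628 ← occupied
  → r_3 = 1.6628
beam 4: φ=270°, α=60°
  dir = (cos 60°, sin 60°) = (0.5000, 0.8660); from cell (3,5)
  next x-line at t=0.8800, next y-line at t=0.5658; Δt_x=2.0000, Δt_y=1.1547
    y: enter (3,6) at t=0.5658
    x: enter (4,6) at t=0.8800 ← occupied
  → r_4 = 0.8800

ranges = [2.9560, 5.1200, 1.6628, 0.8800]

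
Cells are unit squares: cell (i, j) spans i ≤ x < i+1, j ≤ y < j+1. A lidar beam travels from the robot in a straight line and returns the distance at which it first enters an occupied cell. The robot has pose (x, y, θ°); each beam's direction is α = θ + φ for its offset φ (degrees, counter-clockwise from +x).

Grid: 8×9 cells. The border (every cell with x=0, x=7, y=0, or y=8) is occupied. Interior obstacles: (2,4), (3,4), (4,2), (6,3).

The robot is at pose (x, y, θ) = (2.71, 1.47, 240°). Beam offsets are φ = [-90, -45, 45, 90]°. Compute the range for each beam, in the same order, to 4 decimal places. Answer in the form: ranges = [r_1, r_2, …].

ranges = [1.9745, 1.7703, 0.4866, 0.9400]

beam 1: φ=-90°, α=150°
  direction (-0.8660, 0.5000); cell (2,1); t to first gridline: x 0.8198, y 1.0600 (then +1.1547 / +2.0000)
    (1,1) via x @ 0.8198
    (1,2) via y @ 1.0600
    (0,2) via x @ 1.9745  # hit
  → r_1 = 1.9745
beam 2: φ=-45°, α=195°
  direction (-0.9659, -0.2588); cell (2,1); t to first gridline: x 0.7350, y 1.8159 (then +1.0353 / +3.8637)
    (1,1) via x @ 0.7350
    (0,1) via x @ 1.7703  # hit
  → r_2 = 1.7703
beam 3: φ=45°, α=285°
  direction (0.2588, -0.9659); cell (2,1); t to first gridline: x 1.1205, y 0.4866 (then +3.8637 / +1.0353)
    (2,0) via y @ 0.4866  # hit
  → r_3 = 0.4866
beam 4: φ=90°, α=330°
  direction (0.8660, -0.5000); cell (2,1); t to first gridline: x 0.3349, y 0.9400 (then +1.1547 / +2.0000)
    (3,1) via x @ 0.3349
    (3,0) via y @ 0.9400  # hit
  → r_4 = 0.9400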